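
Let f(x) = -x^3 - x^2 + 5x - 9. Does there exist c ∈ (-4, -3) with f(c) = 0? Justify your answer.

Yes, such a c exists.

f(-4) = 19 and f(-3) = -6, which have opposite signs.
Since f is a polynomial it is continuous on [-4, -3].
The Intermediate Value Theorem then guarantees some c ∈ (-4, -3) with f(c) = 0.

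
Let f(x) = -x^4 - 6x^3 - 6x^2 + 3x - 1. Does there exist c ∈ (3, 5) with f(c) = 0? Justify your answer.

The endpoint values f(3) = -289 and f(5) = -1511 are both negative. Claim: f(x) < 0 for every x in (3, 5).
Shift to the endpoint 3: with x = 3 + u (0 < u < 2), one computes f(3 + u) = -u^4 - 18u^3 - 114u^2 - 303u - 289.
The nonzero coefficients here are all negative, so for u > 0 every term is negative (or zero), and the constant term -289 is strictly negative.
Therefore f(x) < 0 throughout (3, 5), and f has no zero there.

No such root exists.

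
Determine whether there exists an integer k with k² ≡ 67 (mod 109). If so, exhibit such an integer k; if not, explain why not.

No such integer exists.

Apply Euler's criterion with the prime 109: 67 is a quadratic residue iff 67^54 ≡ 1 (mod 109), and a non-residue iff it is ≡ −1.
Repeated squaring mod 109: 67^2 = 4489 ≡ 20; 67^4 ≡ 20² = 400 ≡ 73; 67^8 ≡ 73² = 5329 ≡ 97; 67^16 ≡ 97² = 9409 ≡ 35; 67^32 ≡ 35² = 1225 ≡ 26.
Since 54 = 32 + 16 + 4 + 2, 67^54 ≡ 26 · 35 · 73 · 20; multiplying out mod 109: 26·35 = 910 ≡ 38, then 38·73 = 2774 ≡ 49, then 49·20 = 980 ≡ 108. Thus 67^54 ≡ 108 ≡ −1 (mod 109).
The value −1 means 67 is a non-residue modulo 109, so k² ≡ 67 (mod 109) is impossible.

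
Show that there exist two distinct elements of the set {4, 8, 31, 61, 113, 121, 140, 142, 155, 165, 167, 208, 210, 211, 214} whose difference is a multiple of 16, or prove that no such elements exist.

Residues mod 16: 4↦4, 8↦8, 31↦15, 61↦13, 113↦1, 121↦9, 140↦12, 142↦14, 155↦11, 165↦5, 167↦7, 208↦0, 210↦2, 211↦3, 214↦6.
All 15 residues are distinct, so no two elements differ by a multiple of 16.

No such pair exists.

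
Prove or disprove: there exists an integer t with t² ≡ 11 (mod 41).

No such integer exists.

41 is prime, so by Euler's criterion 11 is a square mod 41 iff 11^((41−1)/2) = 11^20 ≡ 1 (mod 41).
Repeated squaring mod 41: 11^2 = 121 ≡ 39; 11^4 ≡ 39² = 1521 ≡ 4; 11^8 ≡ 4² = 16 ≡ 16; 11^16 ≡ 16² = 256 ≡ 10.
Since 20 = 16 + 4, 11^20 ≡ 10 · 4; multiplying out mod 41: 10·4 = 40 ≡ 40. Thus 11^20 ≡ 40 ≡ −1 (mod 41).
By Euler's criterion 11 is a quadratic non-residue mod 41: no t satisfies t² ≡ 11 (mod 41).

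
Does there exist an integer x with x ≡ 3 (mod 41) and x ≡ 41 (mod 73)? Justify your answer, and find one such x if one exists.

gcd(41, 73) = 1, so the Chinese Remainder Theorem guarantees exactly one residue class mod 2993 satisfying both.
Any solution of the first congruence is x = 3 + 41t; substituting into the second, 41t ≡ 41 − 3 ≡ 38 (mod 73).
Since 41·57 = 2337 = 32·73 + 1, the inverse of 41 mod 73 is 57.
Therefore t ≡ 57·38 = 2166 ≡ 49 (mod 73).
Taking t = 49 gives x = 3 + 41·49 = 2012.
Verify: 2012 = 49·41 + 3 and 2012 = 27·73 + 41. ✓

x = 2012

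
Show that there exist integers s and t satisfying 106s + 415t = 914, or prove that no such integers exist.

s = 314, t = -78

Since gcd(106, 415) = 1, every integer is an integer combination of 106 and 415.
Euclidean algorithm: 415 = 3·106 + 97, 106 = 1·97 + 9, 97 = 10·9 + 7, 9 = 1·7 + 2, 7 = 3·2 + 1, 2 = 2·1 + 0.
Unwinding: 1 = 7 − 3·2 = 7 − 3·(9 − 1·7) = −3·9 + 4·7 = −3·9 + 4·(97 − 10·9) = 4·97 − 43·9 = 4·97 − 43·(106 − 1·97) = −43·106 + 47·97 = −43·106 + 47·(415 − 3·106) = 47·415 − 184·106, i.e. 106·(-184) + 415·47 = 1.
Times 914: 106·(-168176) + 415·42958 = 914, so (-168176, 42958) solves it.
The general solution is s = -168176 + 415k, t = 42958 − 106k; taking k = 406 gives the smaller pair s = 314, t = -78.
Check: 106·314 + 415·(-78) = 33284 − 32370 = 914. ✓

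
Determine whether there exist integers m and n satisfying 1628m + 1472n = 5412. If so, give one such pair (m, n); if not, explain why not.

m = 63, n = -66

gcd(1628, 1472) = 4, and 4 divides 5412, so integer solutions exist.
Dividing through by 4 reduces the equation to 407m + 368n = 1353.
Dividing repeatedly: 407 = 1·368 + 39, 368 = 9·39 + 17, 39 = 2·17 + 5, 17 = 3·5 + 2, 5 = 2·2 + 1, 2 = 2·1 + 0.
Back-substituting, 1 = 5 − 2·2 = 5 − 2·(17 − 3·5) = −2·17 + 7·5 = −2·17 + 7·(39 − 2·17) = 7·39 − 16·17 = 7·39 − 16·(368 − 9·39) = −16·368 + 151·39 = −16·368 + 151·(407 − 1·368) = 151·407 − 167·368; that is, 407·151 + 368·(-167) = 1.
Multiplying through by 1353: m = 151·1353 = 204303, n = (-167)·1353 = -225951 is a solution.
The general solution is m = 204303 + 368k, n = -225951 − 407k; taking k = -555 gives the smaller pair m = 63, n = -66.
Indeed 1628·63 + 1472·(-66) = 102564 − 97152 = 5412.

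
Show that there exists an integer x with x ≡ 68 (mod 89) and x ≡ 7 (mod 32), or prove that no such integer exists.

Since 89 and 32 share no common factor, CRT says the pair of congruences has a solution (unique mod 2848).
Write x = 68 + 89t and require 68 + 89t ≡ 7 (mod 32), i.e. 89t ≡ 3 (mod 32).
89 ≡ 25 (mod 32), so this reads 25t ≡ 3 (mod 32). Note 25·9 = 225 ≡ 1 (mod 32) (as 225 − 1 = 7·32), so 25⁻¹ ≡ 9.
Multiplying by 9: t ≡ 9·3 = 27 (mod 32).
Taking t = 27 gives x = 68 + 89·27 = 2471.
Verify: 2471 = 27·89 + 68 and 2471 = 77·32 + 7. ✓

x = 2471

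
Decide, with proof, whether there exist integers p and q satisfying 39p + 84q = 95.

No such integers exist.

Both 39 and 84 are divisible by gcd(39, 84) = 3, hence so is any combination 39p + 84q.
But 95 is not a multiple of 3 (it leaves remainder 2).
So the equation is unsolvable over ℤ.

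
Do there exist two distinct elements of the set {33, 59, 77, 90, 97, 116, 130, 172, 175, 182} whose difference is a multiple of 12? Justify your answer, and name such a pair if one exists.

No such pair exists.

Residues mod 12: 33↦9, 59↦11, 77↦5, 90↦6, 97↦1, 116↦8, 130↦10, 172↦4, 175↦7, 182↦2.
These 10 residues are pairwise different, hence no difference of two elements is divisible by 12.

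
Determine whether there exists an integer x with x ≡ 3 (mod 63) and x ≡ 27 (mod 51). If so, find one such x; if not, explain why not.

x = 129

gcd(63, 51) = 3. A simultaneous solution exists iff 3 ≡ 27 (mod 3); here 3 mod 3 = 0 = 27 mod 3, so it does.
Step through x = 3, 3 + 63, 3 + 2·63, …: the values 3, 66, 129 reduce mod 51 to 3, 15, 27. The value 129 hits 27.
Check: 129 mod 63 = 3, 129 mod 51 = 27. ✓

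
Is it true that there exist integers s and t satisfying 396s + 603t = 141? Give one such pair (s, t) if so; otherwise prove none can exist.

Both 396 and 603 are divisible by gcd(396, 603) = 9, hence so is any combination 396s + 603t.
But 141 is not a multiple of 9 (it leaves remainder 6).
Hence no integers s, t satisfy the equation.

There are no such integers.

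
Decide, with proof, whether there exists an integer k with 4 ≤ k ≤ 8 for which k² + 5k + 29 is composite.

At k = 8: 8² + 5·8 + 29 = 133 = 7·19, which is composite.

k = 8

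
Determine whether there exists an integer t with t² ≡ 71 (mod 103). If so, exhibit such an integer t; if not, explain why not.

Apply Euler's criterion with the prime 103: 71 is a quadratic residue iff 71^51 ≡ 1 (mod 103), and a non-residue iff it is ≡ −1.
Repeated squaring mod 103: 71^2 = 5041 ≡ 97; 71^4 ≡ 97² = 9409 ≡ 36; 71^8 ≡ 36² = 1296 ≡ 60; 71^16 ≡ 60² = 3600 ≡ 98; 71^32 ≡ 98² = 9604 ≡ 25.
Since 51 = 32 + 16 + 2 + 1, 71^51 ≡ 25 · 98 · 97 · 71; multiplying out mod 103: 25·98 = 2450 ≡ 81, then 81·97 = 7857 ≡ 29, then 29·71 = 2059 ≡ 102. Thus 71^51 ≡ 102 ≡ −1 (mod 103).
By Euler's criterion 71 is a quadratic non-residue mod 103: no t satisfies t² ≡ 71 (mod 103).

There is no such integer.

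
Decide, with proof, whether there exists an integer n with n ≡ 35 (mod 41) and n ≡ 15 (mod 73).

n = 1183

Since 41 and 73 share no common factor, CRT says the pair of congruences has a solution (unique mod 2993).
Write n = 35 + 41t and require 35 + 41t ≡ 15 (mod 73), i.e. 41t ≡ 53 (mod 73).
To invert 41 modulo 73: 73 = 1·41 + 32, 41 = 1·32 + 9, 32 = 3·9 + 5, 9 = 1·5 + 4, 5 = 1·4 + 1, 4 = 4·1 + 0, and unwinding, 1 = 5 − 1·4 = 5 − (9 − 1·5) = −9 + 2·5 = −9 + 2·(32 − 3·9) = 2·32 − 7·9 = 2·32 − 7·(41 − 1·32) = −7·41 + 9·32 = −7·41 + 9·(73 − 1·41) = 9·73 − 16·41. Thus 41⁻¹ ≡ -16 ≡ 57 (mod 73).
Therefore t ≡ 57·53 = 3021 ≡ 28 (mod 73).
Taking t = 28 gives n = 35 + 41·28 = 1183.
Indeed 1183 ≡ 35 (mod 41) and 1183 ≡ 15 (mod 73).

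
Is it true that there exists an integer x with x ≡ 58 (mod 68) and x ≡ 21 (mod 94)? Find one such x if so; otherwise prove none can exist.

There is no such integer.

Both moduli are multiples of 2 = gcd(68, 94), so any solution would satisfy x ≡ 58 and x ≡ 21 modulo 2 simultaneously.
These are incompatible: 58 − 21 = 37 is not divisible by 2.
Hence the system has no solution.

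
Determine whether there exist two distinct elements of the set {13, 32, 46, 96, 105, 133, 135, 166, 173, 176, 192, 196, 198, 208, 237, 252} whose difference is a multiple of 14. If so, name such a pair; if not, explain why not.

Both 13 and 237 leave remainder 13 on division by 14; their difference 224 = 16·14 is a multiple of 14.

Yes: 13 and 237.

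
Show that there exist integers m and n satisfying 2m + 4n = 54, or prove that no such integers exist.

m = 1, n = 13

gcd(2, 4) = 2, and 2 divides 54, so integer solutions exist.
Dividing through by 2 reduces the equation to 1m + 2n = 27.
With a unit coefficient on m, (m, n) = (27, 0) is an immediate solution.
Shifting by a multiple of (2, −1) keeps it a solution: m = 27 − 13·2 = 1, n = 0 + 13·1 = 13.
Indeed 2·1 + 4·13 = 2 + 52 = 54.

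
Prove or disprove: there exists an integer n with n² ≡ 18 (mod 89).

Take n = 14. Then 14² = 196 = 2·89 + 18, so 14² ≡ 18 (mod 89).

n = 14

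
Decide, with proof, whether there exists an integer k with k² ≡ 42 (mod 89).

k = 24

Take k = 24. Then 24² = 576 = 6·89 + 42, so 24² ≡ 42 (mod 89).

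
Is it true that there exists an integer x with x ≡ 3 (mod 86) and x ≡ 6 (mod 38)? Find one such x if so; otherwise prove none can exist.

No such integer exists.

gcd(86, 38) = 2. If x ≡ 3 (mod 86) and x ≡ 6 (mod 38), then x ≡ 3 (mod 2) and x ≡ 6 (mod 2).
These are incompatible: 3 − 6 = -3 is not divisible by 2.
So no integer satisfies both congruences.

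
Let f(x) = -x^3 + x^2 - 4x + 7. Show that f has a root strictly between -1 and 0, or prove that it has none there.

f(-1) = 13 and f(0) = 7, both positive.
f'(x) = -3x^2 + 2x - 4 has discriminant 2² − 4·(-3)·(-4) = -44 < 0, so f' has no real roots and is negative for every real x.
So f is strictly decreasing; between -1 and 0 its values lie between f(-1) = 13 and f(0) = 7, all positive. Therefore f has no root in (-1, 0).

No such root exists.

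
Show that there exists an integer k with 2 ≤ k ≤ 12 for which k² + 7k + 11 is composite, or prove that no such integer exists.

k = 4

At k = 4: 4² + 7·4 + 11 = 55 = 5·11, which is composite.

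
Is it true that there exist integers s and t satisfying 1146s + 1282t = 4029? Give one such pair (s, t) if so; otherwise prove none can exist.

No such integers exist.

Both 1146 and 1282 are divisible by gcd(1146, 1282) = 2, hence so is any combination 1146s + 1282t.
However 4029 leaves remainder 1 on division by 2.
So the equation is unsolvable over ℤ.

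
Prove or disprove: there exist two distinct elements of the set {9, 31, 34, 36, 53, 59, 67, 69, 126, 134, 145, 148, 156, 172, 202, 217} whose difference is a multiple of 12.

9 and 69 are such a pair.

Both 9 and 69 leave remainder 9 on division by 12; their difference 60 = 5·12 is a multiple of 12.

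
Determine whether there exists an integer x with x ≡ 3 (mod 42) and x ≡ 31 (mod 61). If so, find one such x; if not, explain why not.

x = 885

The moduli 42 and 61 are coprime, so by the Chinese Remainder Theorem a unique solution modulo 2562 exists.
Any solution of the first congruence is x = 3 + 42t; substituting into the second, 42t ≡ 31 − 3 ≡ 28 (mod 61).
Note 42·16 = 672 ≡ 1 (mod 61) (as 672 − 1 = 11·61), so 42⁻¹ ≡ 16.
Therefore t ≡ 16·28 = 448 ≡ 21 (mod 61).
Taking t = 21 gives x = 3 + 42·21 = 885.
Verify: 885 = 21·42 + 3 and 885 = 14·61 + 31. ✓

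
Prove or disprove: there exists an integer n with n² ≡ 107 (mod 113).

There is no such integer.

Apply Euler's criterion with the prime 113: 107 is a quadratic residue iff 107^56 ≡ 1 (mod 113), and a non-residue iff it is ≡ −1.
Squaring successively (mod 113): 107^2 = 11449 ≡ 36; 107^4 ≡ 36² = 1296 ≡ 53; 107^8 ≡ 53² = 2809 ≡ 97; 107^16 ≡ 97² = 9409 ≡ 30; 107^32 ≡ 30² = 900 ≡ 109.
Since 56 = 32 + 16 + 8, 107^56 ≡ 109 · 30 · 97; multiplying out mod 113: 109·30 = 3270 ≡ 106, then 106·97 = 10282 ≡ 112. Thus 107^56 ≡ 112 ≡ −1 (mod 113).
By Euler's criterion 107 is a quadratic non-residue mod 113: no n satisfies n² ≡ 107 (mod 113).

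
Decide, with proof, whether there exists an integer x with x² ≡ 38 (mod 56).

No such integer exists.

Reduce modulo 4, which divides 56: we would need x² ≡ 2 (mod 4).
Computing x² mod 4 for x = 0, 1, …, 2 (enough, by the symmetry x ↦ 4 − x) gives 0, 1, 0.
The set of squares mod 4 is therefore {0, 1}, which does not contain 2.
Hence no integer x has x² ≡ 38 (mod 56).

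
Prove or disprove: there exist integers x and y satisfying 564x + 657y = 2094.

x = 34, y = -26

Every value of 564x + 657y is a multiple of gcd(564, 657) = 3; since 3 ∣ 2094, solutions exist.
Dividing through by 3 reduces the equation to 188x + 219y = 698.
Dividing repeatedly: 219 = 1·188 + 31, 188 = 6·31 + 2, 31 = 15·2 + 1, 2 = 2·1 + 0.
Unwinding: 1 = 31 − 15·2 = 31 − 15·(188 − 6·31) = −15·188 + 91·31 = −15·188 + 91·(219 − 1·188) = 91·219 − 106·188, i.e. 188·(-106) + 219·91 = 1.
Multiplying through by 698: x = (-106)·698 = -73988, y = 91·698 = 63518 is a solution.
The general solution is x = -73988 + 219k, y = 63518 − 188k; taking k = 338 gives the smaller pair x = 34, y = -26.
Indeed 564·34 + 657·(-26) = 19176 − 17082 = 2094.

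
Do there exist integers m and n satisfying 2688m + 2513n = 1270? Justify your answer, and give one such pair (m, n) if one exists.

There are no such integers.

Any value of 2688m + 2513n is a multiple of gcd(2688, 2513) = 7.
But 1270 = 7·181 + 3, so 7 ∤ 1270.
So the equation is unsolvable over ℤ.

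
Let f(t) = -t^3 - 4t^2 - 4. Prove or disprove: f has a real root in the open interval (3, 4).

No.

f(3) = -67 and f(4) = -132, both negative, so a sign-change argument is unavailable; we show f keeps this sign on the whole interval.
Shift to the endpoint 3: with t = 3 + u (0 < u < 1), one computes f(3 + u) = -u^3 - 13u^2 - 51u - 67.
The nonzero coefficients here are all negative, so for u > 0 every term is negative (or zero), and the constant term -67 is strictly negative.
Therefore f(t) < 0 throughout (3, 4), and f has no zero there.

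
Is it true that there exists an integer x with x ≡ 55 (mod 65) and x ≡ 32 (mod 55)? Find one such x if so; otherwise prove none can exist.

No such integer exists.

Reduce both congruences modulo 5, which divides 65 and 55: they say x ≡ 55 (mod 5) and x ≡ 32 (mod 5).
But 55 mod 5 = 0 while 32 mod 5 = 2, a contradiction.
Hence the system has no solution.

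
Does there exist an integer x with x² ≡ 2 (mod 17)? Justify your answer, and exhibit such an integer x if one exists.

x = 6

Take x = 6. Then 6² = 36 = 2·17 + 2, so 6² ≡ 2 (mod 17).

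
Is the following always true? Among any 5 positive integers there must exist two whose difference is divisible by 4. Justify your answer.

There are exactly 4 possible remainders on division by 4.
Since 5 > 4, two of the 5 integers must share a residue class by the pigeonhole principle; call them a and b.
Then a ≡ b (mod 4), i.e. 4 ∣ (a − b).

Yes.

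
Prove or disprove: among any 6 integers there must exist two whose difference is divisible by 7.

Try 6 consecutive integers, 15, 16, …, 20. Their remainders mod 7 are 1, 2, 3, 4, 5, 6 — pairwise different, as any 6 ≤ 7 consecutive integers have distinct residues.
No two share a residue, so no pair has difference divisible by 7; the claim fails for this set.

No, the set {15, 16, 17, 18, 19, 20} is a counterexample.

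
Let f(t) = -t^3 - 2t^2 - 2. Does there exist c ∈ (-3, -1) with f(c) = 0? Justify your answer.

f(-3) = 7 and f(-1) = -3, which have opposite signs.
Since f is a polynomial it is continuous on [-3, -1].
By the Intermediate Value Theorem, f takes the value 0 somewhere in the open interval.

Yes, f has a root in the interval.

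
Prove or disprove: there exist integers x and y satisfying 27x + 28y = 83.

x = 1, y = 2

27 and 28 are coprime, so 27x + 28y ranges over all of ℤ.
Euclidean algorithm: 28 = 1·27 + 1, 27 = 27·1 + 0.
Unwinding: 1 = 28 − 1·27, i.e. 27·(-1) + 28·1 = 1.
Times 83: 27·(-83) + 28·83 = 83, so (-83, 83) solves it.
Adding 3·28 to x and subtracting 3·27 from y gives the tidier solution (1, 2).
Check: 27·1 + 28·2 = 27 + 56 = 83. ✓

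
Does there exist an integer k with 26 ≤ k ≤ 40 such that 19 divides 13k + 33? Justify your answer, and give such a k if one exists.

k = 34 works, since 13·34 + 33 = 475 = 25·19.

k = 34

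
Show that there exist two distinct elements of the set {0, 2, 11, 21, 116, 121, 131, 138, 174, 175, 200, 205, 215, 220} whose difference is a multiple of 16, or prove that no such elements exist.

Two integers differ by a multiple of 16 exactly when they have the same residue mod 16. The residues are 0↦0, 2↦2, 11↦11, 21↦5, 116↦4, 121↦9, 131↦3, 138↦10, 174↦14, 175↦15, 200↦8, 205↦13, 215↦7, 220↦12.
These 14 residues are pairwise different, hence no difference of two elements is divisible by 16.

No, no such pair exists.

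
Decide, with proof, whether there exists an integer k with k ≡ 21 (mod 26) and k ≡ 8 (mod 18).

gcd(26, 18) = 2. If k ≡ 21 (mod 26) and k ≡ 8 (mod 18), then k ≡ 21 (mod 2) and k ≡ 8 (mod 2).
These are incompatible: 21 − 8 = 13 is not divisible by 2.
So no integer satisfies both congruences.

No, no such integer exists.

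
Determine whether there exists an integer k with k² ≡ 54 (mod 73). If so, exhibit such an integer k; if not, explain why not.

k = 28

Take k = 28. Then 28² = 784 = 10·73 + 54, so 28² ≡ 54 (mod 73).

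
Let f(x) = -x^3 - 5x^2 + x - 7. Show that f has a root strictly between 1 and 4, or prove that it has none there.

f has no root in that interval.

The endpoint values f(1) = -12 and f(4) = -147 are both negative. Claim: f(x) < 0 for every x in (1, 4).
Shift to the endpoint 1: with x = 1 + u (0 < u < 3), one computes f(1 + u) = -u^3 - 8u^2 - 12u - 12.
The nonzero coefficients here are all negative, so for u > 0 every term is negative (or zero), and the constant term -12 is strictly negative.
So f is strictly negative on (1, 4); no root exists in the interval.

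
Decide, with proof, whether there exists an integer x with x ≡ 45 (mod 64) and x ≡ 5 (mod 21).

x = 173

The moduli 64 and 21 are coprime, so by the Chinese Remainder Theorem a unique solution modulo 1344 exists.
Write x = 45 + 64t and require 45 + 64t ≡ 5 (mod 21), i.e. 64t ≡ 2 (mod 21).
64 ≡ 1 (mod 21), so this reads 1t ≡ 2 (mod 21). So t ≡ 2 (mod 21).
With t = 2: x = 45 + 64·2 = 173.
Check: 173 mod 64 = 45, 173 mod 21 = 5. ✓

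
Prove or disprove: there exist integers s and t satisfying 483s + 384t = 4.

Any value of 483s + 384t is a multiple of gcd(483, 384) = 3.
However 4 leaves remainder 1 on division by 3.
Hence no integers s, t satisfy the equation.

There are no such integers.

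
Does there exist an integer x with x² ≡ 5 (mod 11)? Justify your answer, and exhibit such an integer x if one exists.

x = 4

x = 4 works: 4² = 16, and 16 − 5 = 11 = 1·11.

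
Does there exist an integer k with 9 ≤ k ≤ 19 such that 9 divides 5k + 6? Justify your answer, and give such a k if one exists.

Scanning upward from k = 9 gives 51, 56, 61, 66, 71, 76, none divisible by 9. Try k = 15: 5·15 + 6 = 81 = 9·9, which is divisible by 9.

k = 15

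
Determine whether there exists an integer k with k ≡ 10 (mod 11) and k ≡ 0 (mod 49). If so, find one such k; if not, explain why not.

k = 98

gcd(11, 49) = 1, so the Chinese Remainder Theorem guarantees exactly one residue class mod 539 satisfying both.
Write k = 10 + 11t and require 10 + 11t ≡ 0 (mod 49), i.e. 11t ≡ 39 (mod 49).
Since 11·9 = 99 = 2·49 + 1, the inverse of 11 mod 49 is 9.
Therefore t ≡ 9·39 = 351 ≡ 8 (mod 49).
With t = 8: k = 10 + 11·8 = 98.
Indeed 98 ≡ 10 (mod 11) and 98 ≡ 0 (mod 49).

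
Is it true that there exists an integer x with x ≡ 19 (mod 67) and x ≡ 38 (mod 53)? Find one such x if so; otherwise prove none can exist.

The moduli 67 and 53 are coprime, so by the Chinese Remainder Theorem a unique solution modulo 3551 exists.
Any solution of the first congruence is x = 19 + 67t; substituting into the second, 67t ≡ 38 − 19 ≡ 19 (mod 53).
67 ≡ 14 (mod 53), so this reads 14t ≡ 19 (mod 53). Since 14·19 = 266 = 5·53 + 1, the inverse of 14 mod 53 is 19.
Multiplying by 19: t ≡ 19·19 = 361 ≡ 43 (mod 53).
Taking t = 43 gives x = 19 + 67·43 = 2900.
Check: 2900 mod 67 = 19, 2900 mod 53 = 38. ✓

x = 2900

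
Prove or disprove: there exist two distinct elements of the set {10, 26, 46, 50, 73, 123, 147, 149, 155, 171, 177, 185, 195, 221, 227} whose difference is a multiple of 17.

No such pair exists.

Residues mod 17: 10↦10, 26↦9, 46↦12, 50↦16, 73↦5, 123↦4, 147↦11, 149↦13, 155↦2, 171↦1, 177↦7, 185↦15, 195↦8, 221↦0, 227↦6.
These 15 residues are pairwise different, hence no difference of two elements is divisible by 17.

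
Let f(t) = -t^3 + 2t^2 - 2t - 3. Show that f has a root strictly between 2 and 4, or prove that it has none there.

No such root exists.

Evaluate at the endpoints: f(2) = -7, f(4) = -43 — same sign (negative).
The derivative f'(t) = -3t^2 + 4t - 2 is a quadratic with discriminant 4² − 4·(-3)·(-2) = -8 < 0; it never vanishes, so it is always negative (sign of the leading coefficient).
Hence f is strictly decreasing on ℝ, and in particular on [2, 4]. A strictly monotone function with same-sign endpoint values stays negative on the whole interval, so f has no zero in (2, 4).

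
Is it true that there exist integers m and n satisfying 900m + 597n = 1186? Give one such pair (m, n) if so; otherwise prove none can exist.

Both 900 and 597 are divisible by gcd(900, 597) = 3, hence so is any combination 900m + 597n.
However 1186 leaves remainder 1 on division by 3.
So the equation is unsolvable over ℤ.

There are no such integers.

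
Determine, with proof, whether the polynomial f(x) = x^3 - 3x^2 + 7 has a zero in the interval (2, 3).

The endpoint values f(2) = 3 and f(3) = 7 are both positive. Claim: f(x) > 0 for every x in (2, 3).
Substitute x = 2 + u, where 0 < u < 1 on the interval. Expanding, f(2 + u) = u^3 + 3u^2 + 3.
The nonzero coefficients here are all positive, so for u > 0 every term is positive (or zero), and the constant term 3 is strictly positive.
So f is strictly positive on (2, 3); no root exists in the interval.

No.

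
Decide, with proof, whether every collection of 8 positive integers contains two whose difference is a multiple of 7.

Partition the integers by their residue mod 7; there are 7 classes.
With 8 integers and only 7 classes, the pigeonhole principle forces two of them, say a and b, into the same class.
Equal remainders mean a − b ≡ 0 (mod 7), so 7 divides their difference.

Yes.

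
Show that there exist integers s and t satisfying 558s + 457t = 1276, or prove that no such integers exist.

558 and 457 are coprime, so 558s + 457t ranges over all of ℤ.
Dividing repeatedly: 558 = 1·457 + 101, 457 = 4·101 + 53, 101 = 1·53 + 48, 53 = 1·48 + 5, 48 = 9·5 + 3, 5 = 1·3 + 2, 3 = 1·2 + 1, 2 = 2·1 + 0.
Back-substituting, 1 = 3 − 1·2 = 3 − (5 − 1·3) = −5 + 2·3 = −5 + 2·(48 − 9·5) = 2·48 − 19·5 = 2·48 − 19·(53 − 1·48) = −19·53 + 21·48 = −19·53 + 21·(101 − 1·53) = 21·101 − 40·53 = 21·101 − 40·(457 − 4·101) = −40·457 + 181·101 = −40·457 + 181·(558 − 1·457) = 181·558 − 221·457; that is, 558·181 + 457·(-221) = 1.
Scaling by 1276 gives the particular solution (s, t) = (230956, -281996).
The general solution is s = 230956 + 457k, t = -281996 − 558k; taking k = -505 gives the smaller pair s = 171, t = -206.
Check: 558·171 + 457·(-206) = 95418 − 94142 = 1276. ✓

s = 171, t = -206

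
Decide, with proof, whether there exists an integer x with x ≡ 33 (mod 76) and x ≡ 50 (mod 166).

Both moduli are multiples of 2 = gcd(76, 166), so any solution would satisfy x ≡ 33 and x ≡ 50 modulo 2 simultaneously.
But 33 mod 2 = 1 while 50 mod 2 = 0, a contradiction.
So no integer satisfies both congruences.

There is no such integer.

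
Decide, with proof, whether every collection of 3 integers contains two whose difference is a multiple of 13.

No; for instance {4, 5, 6} is a counterexample.

Try 3 consecutive integers, 4, 5, 6. Their remainders mod 13 are 4, 5, 6 — pairwise different, as any 3 ≤ 13 consecutive integers have distinct residues.
No two share a residue, so no pair has difference divisible by 13; the claim fails for this set.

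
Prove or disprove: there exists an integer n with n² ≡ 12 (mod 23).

n = 14

Take n = 14. Then 14² = 196 = 8·23 + 12, so 14² ≡ 12 (mod 23).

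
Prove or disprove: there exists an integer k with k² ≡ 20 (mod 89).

k = 38

Take k = 38. Then 38² = 1444 = 16·89 + 20, so 38² ≡ 20 (mod 89).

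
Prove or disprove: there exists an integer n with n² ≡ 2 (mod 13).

Since (13 − n)² ≡ n² (mod 13), it suffices to square n = 0, 1, …, 6: the residues are 0, 1, 4, 9, 3, 12, 10.
The set of squares mod 13 is therefore {0, 1, 3, 4, 9, 10, 12}, which does not contain 2.
Hence no integer n has n² ≡ 2 (mod 13).

There is no such integer.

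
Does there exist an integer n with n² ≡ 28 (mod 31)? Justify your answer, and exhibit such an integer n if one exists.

n = 11

n = 11 works: 11² = 121, and 121 − 28 = 93 = 3·31.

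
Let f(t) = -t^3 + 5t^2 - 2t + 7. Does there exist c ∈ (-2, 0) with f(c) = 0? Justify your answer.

The endpoint values f(-2) = 39 and f(0) = 7 are both positive. Claim: f(t) > 0 for every t in (-2, 0).
Substitute t = −u, where 0 < u < 2 on the interval. Expanding, f(−u) = u^3 + 5u^2 + 2u + 7.
All 4 nonzero coefficients of this polynomial in u are positive; hence for u > 0 the value is a sum of positive terms (the constant 7 among them).
So f is strictly positive on (-2, 0); no root exists in the interval.

f has no root in that interval.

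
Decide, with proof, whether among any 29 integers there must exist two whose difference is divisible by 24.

Yes, this is always true.

There are exactly 24 possible remainders on division by 24.
Placing 29 integers into 24 classes, some class receives at least two — say a and b.
Equal remainders mean a − b ≡ 0 (mod 24), so 24 divides their difference.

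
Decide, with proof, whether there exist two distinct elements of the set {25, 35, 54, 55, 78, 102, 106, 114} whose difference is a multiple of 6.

The pair (25, 55) works.

25 mod 6 = 1 and 55 mod 6 = 1, so 55 − 25 = 30 = 5·6.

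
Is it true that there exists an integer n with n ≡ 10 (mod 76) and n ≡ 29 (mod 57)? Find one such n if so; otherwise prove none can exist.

n = 86

Here gcd(76, 57) = 19, and both 10 and 29 leave remainder 10 mod 19, so the system is consistent.
Step through n = 10, 10 + 76, 10 + 2·76, …: the values 10, 86 reduce mod 57 to 10, 29. The value 86 hits 29.
Check: 86 mod 76 = 10, 86 mod 57 = 29. ✓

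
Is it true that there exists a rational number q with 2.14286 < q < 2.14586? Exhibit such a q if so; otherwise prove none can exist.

q = 103/48

Scale by 48: the interval becomes (102.85728, 103.00128), which contains the integer 103.
Hence 103/48 is a rational number with 2.14286 < 103/48 < 2.14586.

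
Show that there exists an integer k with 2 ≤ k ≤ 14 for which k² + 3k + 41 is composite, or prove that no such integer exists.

k = 5

At k = 5: 5² + 3·5 + 41 = 81 = 3·27, which is composite.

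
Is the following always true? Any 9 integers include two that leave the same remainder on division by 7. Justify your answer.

Each integer lies in one of the 7 residue classes modulo 7.
With 9 integers and only 7 classes, the pigeonhole principle forces two of them, say a and b, into the same class.
So a and b have equal remainders mod 7, which is exactly what was to be shown.

Yes, this is always true.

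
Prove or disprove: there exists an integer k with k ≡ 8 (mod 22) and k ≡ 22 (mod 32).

gcd(22, 32) = 2. A simultaneous solution exists iff 8 ≡ 22 (mod 2); here 8 mod 2 = 0 = 22 mod 2, so it does.
The integers ≡ 8 (mod 22) are 8, 30, 52, 74, 96, 118, …; their remainders mod 32 are 8, 30, 20, 10, 0, 22, so k = 118 is the first that is ≡ 22 (mod 32).
Verify: 118 = 5·22 + 8 and 118 = 3·32 + 22. ✓

k = 118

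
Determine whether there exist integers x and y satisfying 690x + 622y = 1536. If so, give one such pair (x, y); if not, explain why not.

Since gcd(690, 622) = 2 and 1536 = 2·768, Bézout's identity guarantees a solution.
Dividing through by 2 reduces the equation to 345x + 311y = 768.
Dividing repeatedly: 345 = 1·311 + 34, 311 = 9·34 + 5, 34 = 6·5 + 4, 5 = 1·4 + 1, 4 = 4·1 + 0.
Working back up the chain: 1 = 5 − 1·4 = 5 − (34 − 6·5) = −34 + 7·5 = −34 + 7·(311 − 9·34) = 7·311 − 64·34 = 7·311 − 64·(345 − 1·311) = −64·345 + 71·311. So 345·(-64) + 311·71 = 1.
Scaling by 768 gives the particular solution (x, y) = (-49152, 54528).
Shifting by a multiple of (311, −345) keeps it a solution: x = -49152 + 159·311 = 297, y = 54528 − 159·345 = -327.
Indeed 690·297 + 622·(-327) = 204930 − 203394 = 1536.

x = 297, y = -327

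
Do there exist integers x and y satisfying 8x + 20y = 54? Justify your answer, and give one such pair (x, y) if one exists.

gcd(8, 20) = 4, so every integer of the form 8x + 20y is a multiple of 4.
But 54 is not a multiple of 4 (it leaves remainder 2).
Hence no integers x, y satisfy the equation.

No such integers exist.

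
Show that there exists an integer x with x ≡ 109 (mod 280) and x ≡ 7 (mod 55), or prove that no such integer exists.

Both moduli are multiples of 5 = gcd(280, 55), so any solution would satisfy x ≡ 109 and x ≡ 7 modulo 5 simultaneously.
These are incompatible: 109 − 7 = 102 is not divisible by 5.
Hence the system has no solution.

There is no such integer.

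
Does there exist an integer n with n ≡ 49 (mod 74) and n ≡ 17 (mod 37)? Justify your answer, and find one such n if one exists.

No, no such integer exists.

gcd(74, 37) = 37. If n ≡ 49 (mod 74) and n ≡ 17 (mod 37), then n ≡ 49 (mod 37) and n ≡ 17 (mod 37).
However 49 ≡ 12 and 17 ≡ 17 (mod 37), and 12 ≠ 17.
So no integer satisfies both congruences.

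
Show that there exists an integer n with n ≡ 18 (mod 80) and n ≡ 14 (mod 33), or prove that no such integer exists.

Since 80 and 33 share no common factor, CRT says the pair of congruences has a solution (unique mod 2640).
Any solution of the first congruence is n = 18 + 80t; substituting into the second, 80t ≡ 14 − 18 ≡ 29 (mod 33).
80 ≡ 14 (mod 33), so this reads 14t ≡ 29 (mod 33). Invert 14 mod 33 by the Euclidean algorithm: 33 = 2·14 + 5, 14 = 2·5 + 4, 5 = 1·4 + 1, 4 = 4·1 + 0; back-substituting, 1 = 5 − 1·4 = 5 − (14 − 2·5) = −14 + 3·5 = −14 + 3·(33 − 2·14) = 3·33 − 7·14. Hence 14·(-7) ≡ 1, so 14⁻¹ ≡ -7 ≡ 26 (mod 33).
Multiplying by 26: t ≡ 26·29 = 754 ≡ 28 (mod 33).
Taking t = 28 gives n = 18 + 80·28 = 2258.
Indeed 2258 ≡ 18 (mod 80) and 2258 ≡ 14 (mod 33).

n = 2258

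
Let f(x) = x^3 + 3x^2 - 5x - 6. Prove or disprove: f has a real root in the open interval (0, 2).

Yes, f has a root in the interval.

f(0) = -6 and f(2) = 4, which have opposite signs.
f is continuous everywhere (it is a polynomial), in particular on [0, 2].
By the Intermediate Value Theorem, f takes the value 0 somewhere in the open interval.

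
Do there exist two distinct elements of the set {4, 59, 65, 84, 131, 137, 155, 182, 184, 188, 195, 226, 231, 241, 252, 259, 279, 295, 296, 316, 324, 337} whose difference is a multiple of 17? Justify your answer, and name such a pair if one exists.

Yes: 4 and 259.

Both 4 and 259 leave remainder 4 on division by 17; their difference 255 = 15·17 is a multiple of 17.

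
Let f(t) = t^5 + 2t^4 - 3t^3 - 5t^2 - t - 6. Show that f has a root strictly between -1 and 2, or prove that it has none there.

f(-1) = -6 and f(2) = 12, which have opposite signs.
Since f is a polynomial it is continuous on [-1, 2].
By the Intermediate Value Theorem f must vanish at some point of (-1, 2).

Such a root exists.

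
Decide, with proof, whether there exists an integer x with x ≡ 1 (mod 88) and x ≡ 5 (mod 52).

gcd(88, 52) = 4. A simultaneous solution exists iff 1 ≡ 5 (mod 4); here 1 mod 4 = 1 = 5 mod 4, so it does.
List candidates x ≡ 1 (mod 88): 1, 89, 177, 265. Modulo 52 these are 1, 37, 21, 5; 265 gives 5 as required.
Verify: 265 = 3·88 + 1 and 265 = 5·52 + 5. ✓

x = 265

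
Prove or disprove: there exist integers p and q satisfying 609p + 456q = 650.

No, no such integers exist.

gcd(609, 456) = 3, so every integer of the form 609p + 456q is a multiple of 3.
But 650 = 3·216 + 2, so 3 ∤ 650.
Hence no integers p, q satisfy the equation.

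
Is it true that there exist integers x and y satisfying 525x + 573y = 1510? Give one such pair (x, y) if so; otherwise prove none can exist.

There are no such integers.

Any value of 525x + 573y is a multiple of gcd(525, 573) = 3.
But 1510 = 3·503 + 1, so 3 ∤ 1510.
Hence no integers x, y satisfy the equation.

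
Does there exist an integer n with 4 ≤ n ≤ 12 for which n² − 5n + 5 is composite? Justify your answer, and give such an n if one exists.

At n = 10: 10² − 5·10 + 5 = 55 = 5·11, which is composite.

n = 10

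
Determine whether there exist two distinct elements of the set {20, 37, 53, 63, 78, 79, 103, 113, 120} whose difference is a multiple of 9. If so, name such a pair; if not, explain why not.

Reduce each element modulo 9: 20↦2, 37↦1, 53↦8, 63↦0, 78↦6, 79↦7, 103↦4, 113↦5, 120↦3.
No residue repeats among the 9 elements, so no pair has difference ≡ 0 (mod 9).

There is no such pair.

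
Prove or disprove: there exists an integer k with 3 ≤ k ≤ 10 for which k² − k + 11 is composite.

The values for k = 3, 4, …, 10 are 17, 23, 31, 41, 53, 67, 83, 101, and each of these is prime.
So no value in the range makes the expression composite.

There is no such integer k in that range.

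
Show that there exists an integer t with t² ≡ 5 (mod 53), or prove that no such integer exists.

53 is prime, so by Euler's criterion 5 is a square mod 53 iff 5^((53−1)/2) = 5^26 ≡ 1 (mod 53).
Squaring successively (mod 53): 5^2 = 25 ≡ 25; 5^4 ≡ 25² = 625 ≡ 42; 5^8 ≡ 42² = 1764 ≡ 15; 5^16 ≡ 15² = 225 ≡ 13.
Since 26 = 16 + 8 + 2, 5^26 ≡ 13 · 15 · 25; multiplying out mod 53: 13·15 = 195 ≡ 36, then 36·25 = 900 ≡ 52. Thus 5^26 ≡ 52 ≡ −1 (mod 53).
The value −1 means 5 is a non-residue modulo 53, so t² ≡ 5 (mod 53) is impossible.

No such integer exists.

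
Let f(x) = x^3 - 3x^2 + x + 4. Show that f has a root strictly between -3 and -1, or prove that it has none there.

The endpoint values f(-3) = -53 and f(-1) = -1 are both negative. Claim: f(x) < 0 for every x in (-3, -1).
Shift to the endpoint -1: with x = -1 − u (0 < u < 2), one computes f(-1 − u) = -u^3 - 6u^2 - 10u - 1.
All 4 nonzero coefficients of this polynomial in u are negative; hence for u > 0 the value is a sum of negative terms (the constant -1 among them).
So f is strictly negative on (-3, -1); no root exists in the interval.

No.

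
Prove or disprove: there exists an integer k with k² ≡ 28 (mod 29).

k = 17

k = 17 works: 17² = 289, and 289 − 28 = 261 = 9·29.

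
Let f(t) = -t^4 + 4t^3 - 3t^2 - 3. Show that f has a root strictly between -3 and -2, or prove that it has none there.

No.

The endpoint values f(-3) = -219 and f(-2) = -63 are both negative. Claim: f(t) < 0 for every t in (-3, -2).
Shift to the endpoint -2: with t = -2 − u (0 < u < 1), one computes f(-2 − u) = -u^4 - 12u^3 - 51u^2 - 92u - 63.
The nonzero coefficients here are all negative, so for u > 0 every term is negative (or zero), and the constant term -63 is strictly negative.
So f is strictly negative on (-3, -2); no root exists in the interval.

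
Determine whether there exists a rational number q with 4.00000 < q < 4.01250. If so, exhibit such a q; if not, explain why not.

q = 325/81

Look for a denominator N such that an integer falls strictly between N·4.00000 and N·4.01250. N = 81 works: 81·4.00000 = 324.00000 < 325 < 325.01250 = 81·4.01250.
Hence 325/81 is a rational number with 4.00000 < 325/81 < 4.01250.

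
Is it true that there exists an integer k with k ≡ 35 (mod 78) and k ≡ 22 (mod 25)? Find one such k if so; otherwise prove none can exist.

k = 347

gcd(78, 25) = 1, so the Chinese Remainder Theorem guarantees exactly one residue class mod 1950 satisfying both.
Write k = 35 + 78t and require 35 + 78t ≡ 22 (mod 25), i.e. 78t ≡ 12 (mod 25).
78 ≡ 3 (mod 25), so this reads 3t ≡ 12 (mod 25). To invert 3 modulo 25: 25 = 8·3 + 1, 3 = 3·1 + 0, and unwinding, 1 = 25 − 8·3. Thus 3⁻¹ ≡ -8 ≡ 17 (mod 25).
Therefore t ≡ 17·12 = 204 ≡ 4 (mod 25).
Taking t = 4 gives k = 35 + 78·4 = 347.
Check: 347 mod 78 = 35, 347 mod 25 = 22. ✓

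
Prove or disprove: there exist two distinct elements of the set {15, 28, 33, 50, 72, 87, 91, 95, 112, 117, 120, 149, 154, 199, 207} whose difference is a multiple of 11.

28 and 50 are such a pair.

Both 28 and 50 leave remainder 6 on division by 11; their difference 22 = 2·11 is a multiple of 11.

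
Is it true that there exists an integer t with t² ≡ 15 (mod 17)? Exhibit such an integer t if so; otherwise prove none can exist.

t = 7 works: 7² = 49, and 49 − 15 = 34 = 2·17.

t = 7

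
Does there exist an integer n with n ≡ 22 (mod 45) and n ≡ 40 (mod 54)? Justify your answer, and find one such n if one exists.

n = 202

Here gcd(45, 54) = 9, and both 22 and 40 leave remainder 4 mod 9, so the system is consistent.
Step through n = 22, 22 + 45, 22 + 2·45, …: the values 22, 67, 112, 157, 202 reduce mod 54 to 22, 13, 4, 49, 40. The value 202 hits 40.
Check: 202 mod 45 = 22, 202 mod 54 = 40. ✓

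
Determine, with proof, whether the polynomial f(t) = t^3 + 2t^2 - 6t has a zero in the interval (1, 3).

f(1) = -3 and f(3) = 27, which have opposite signs.
f is continuous everywhere (it is a polynomial), in particular on [1, 3].
By the Intermediate Value Theorem f must vanish at some point of (1, 3).

Yes, f has a root in the interval.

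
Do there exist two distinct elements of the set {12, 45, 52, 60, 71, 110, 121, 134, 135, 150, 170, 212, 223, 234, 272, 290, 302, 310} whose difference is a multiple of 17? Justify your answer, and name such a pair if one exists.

Both 52 and 290 leave remainder 1 on division by 17; their difference 238 = 14·17 is a multiple of 17.

The pair (52, 290) works.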